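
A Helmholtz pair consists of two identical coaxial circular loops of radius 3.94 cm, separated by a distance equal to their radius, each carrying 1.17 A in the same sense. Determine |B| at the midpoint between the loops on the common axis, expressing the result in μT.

B ≈ 26.7 μT

Each loop contributes B = μ₀IR²/[2(R²+z²)^(3/2)] on the axis, with z measured from that loop.
Loop 1 (z = 0.0197 m): B₁ = 1.34×10⁻⁵ T. Loop 2 (z = 0.0197 m): B₂ = 1.34×10⁻⁵ T.
The fields add: B = B₁ + B₂ = 2.67×10⁻⁵ T.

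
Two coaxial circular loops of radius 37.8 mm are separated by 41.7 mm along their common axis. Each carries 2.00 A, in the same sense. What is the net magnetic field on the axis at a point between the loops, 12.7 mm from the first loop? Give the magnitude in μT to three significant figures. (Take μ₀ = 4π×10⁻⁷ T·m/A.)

B ≈ 44.9 μT

Each loop contributes B = μ₀IR²/[2(R²+z²)^(3/2)] on the axis, with z measured from that loop.
Loop 1 (z = 0.0127 m): B₁ = 2.83×10⁻⁵ T. Loop 2 (z = 0.029 m): B₂ = 1.66×10⁻⁵ T.
The fields add: B = B₁ + B₂ = 4.49×10⁻⁵ T.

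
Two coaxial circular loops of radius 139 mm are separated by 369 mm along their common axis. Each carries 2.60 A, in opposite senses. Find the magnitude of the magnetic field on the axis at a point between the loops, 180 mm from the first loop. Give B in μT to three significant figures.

B ≈ 0.239 μT

Each loop contributes B = μ₀IR²/[2(R²+z²)^(3/2)] on the axis, with z measured from that loop.
Loop 1 (z = 0.18 m): B₁ = 2.68×10⁻⁶ T. Loop 2 (z = 0.189 m): B₂ = 2.44×10⁻⁶ T.
The fields oppose: B = |B₁ − B₂| = 2.39×10⁻⁷ T.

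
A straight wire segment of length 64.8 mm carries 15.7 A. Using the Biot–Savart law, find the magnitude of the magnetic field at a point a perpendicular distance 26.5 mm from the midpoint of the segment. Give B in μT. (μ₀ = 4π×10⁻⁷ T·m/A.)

For a finite straight segment, B = (μ₀I/4πd)(sinθ₁ + sinθ₂), where θ₁, θ₂ are the angles from the perpendicular to each end.
The perpendicular from the point meets the wire at its midpoint, so each end is L/2 = 0.0324 m away along the wire.
sinθ₁ = 0.0324/√(0.0324²+0.0265²) = 0.7741; sinθ₂ = 0.0324/√(0.0324²+0.0265²) = 0.7741.
B = (4π×10⁻⁷ × 15.7) / (4π × 0.0265) × (0.7741 + 0.7741) = 9.17×10⁻⁵ T.

B ≈ 91.7 μT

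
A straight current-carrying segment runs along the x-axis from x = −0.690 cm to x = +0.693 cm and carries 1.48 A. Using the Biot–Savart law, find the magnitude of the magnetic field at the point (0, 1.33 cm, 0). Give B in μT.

For a finite straight segment, B = (μ₀I/4πd)(sinθ₁ + sinθ₂), where θ₁, θ₂ are the angles from the perpendicular to each end.
The perpendicular distance is d = 0.0133 m; the end-offsets along the wire are a = 0.0069 m and b = 0.00693 m.
sinθ₁ = 0.0069/√(0.0069²+0.0133²) = 0.4605; sinθ₂ = 0.00693/√(0.00693²+0.0133²) = 0.4621.
B = (4π×10⁻⁷ × 1.48) / (4π × 0.0133) × (0.4605 + 0.4621) = 1.03×10⁻⁵ T.

B ≈ 10.3 μT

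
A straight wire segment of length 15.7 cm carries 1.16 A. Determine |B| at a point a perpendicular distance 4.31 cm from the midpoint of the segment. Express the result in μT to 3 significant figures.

B ≈ 4.72 μT

For a finite straight segment, B = (μ₀I/4πd)(sinθ₁ + sinθ₂), where θ₁, θ₂ are the angles from the perpendicular to each end.
The perpendicular from the point meets the wire at its midpoint, so each end is L/2 = 0.0785 m away along the wire.
sinθ₁ = 0.0785/√(0.0785²+0.0431²) = 0.8766; sinθ₂ = 0.0785/√(0.0785²+0.0431²) = 0.8766.
B = (4π×10⁻⁷ × 1.16) / (4π × 0.0431) × (0.8766 + 0.8766) = 4.72×10⁻⁶ T.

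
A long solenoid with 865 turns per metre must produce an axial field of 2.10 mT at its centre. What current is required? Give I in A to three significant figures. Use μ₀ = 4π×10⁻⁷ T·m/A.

Inside a long solenoid B = μ₀nI with n = 865 m⁻¹, so I = B/(μ₀n).
I = 2.10×10⁻³ / (4π×10⁻⁷ × 865) = 1.93 A.

I ≈ 1.93 A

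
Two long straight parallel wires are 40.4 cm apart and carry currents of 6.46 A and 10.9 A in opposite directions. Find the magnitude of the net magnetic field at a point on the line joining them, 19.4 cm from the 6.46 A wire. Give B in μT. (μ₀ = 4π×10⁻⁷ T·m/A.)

Each long wire gives B = μ₀I/(2πd). Distances are d₁ = 0.194 m and d₂ = 0.21 m.
B₁ = 6.66×10⁻⁶ T, B₂ = 1.04×10⁻⁵ T.
Between antiparallel currents both contributions point the same way, so they add. B = B₁ + B₂ = 6.66×10⁻⁶ + 1.04×10⁻⁵ = 1.70×10⁻⁵ T.

B ≈ 17.0 μT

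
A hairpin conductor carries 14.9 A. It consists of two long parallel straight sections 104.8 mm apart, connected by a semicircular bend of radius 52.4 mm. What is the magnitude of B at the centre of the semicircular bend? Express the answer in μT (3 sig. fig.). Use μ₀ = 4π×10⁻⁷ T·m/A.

The semicircular arc contributes B_arc = μ₀I·π/(4πR) = μ₀I/(4R) = 8.93×10⁻⁵ T.
Each semi-infinite lead is at perpendicular distance R = 0.0524 m from the centre, with the perpendicular foot at its near end, so it contributes μ₀I/(4πR); both point the same way, together 5.69×10⁻⁵ T.
Arc and leads all point the same direction: B = 8.93×10⁻⁵ + 5.69×10⁻⁵ = 1.46×10⁻⁴ T.

B ≈ 146 μT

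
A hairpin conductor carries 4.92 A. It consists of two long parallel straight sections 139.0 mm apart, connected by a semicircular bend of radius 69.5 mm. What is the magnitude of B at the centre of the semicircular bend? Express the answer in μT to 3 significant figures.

The semicircular arc contributes B_arc = μ₀I·π/(4πR) = μ₀I/(4R) = 2.22×10⁻⁵ T.
Each semi-infinite lead is at perpendicular distance R = 0.0695 m from the centre, with the perpendicular foot at its near end, so it contributes μ₀I/(4πR); both point the same way, together 1.42×10⁻⁵ T.
Arc and leads all point the same direction: B = 2.22×10⁻⁵ + 1.42×10⁻⁵ = 3.64×10⁻⁵ T.

B ≈ 36.4 μT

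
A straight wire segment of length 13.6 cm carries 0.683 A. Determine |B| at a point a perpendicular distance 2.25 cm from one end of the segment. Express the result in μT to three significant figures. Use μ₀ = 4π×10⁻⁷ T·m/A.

B ≈ 2.99 μT

For a finite straight segment, B = (μ₀I/4πd)(sinθ₁ + sinθ₂), where θ₁, θ₂ are the angles from the perpendicular to each end.
The perpendicular foot is at one end, so the two end-offsets along the wire are 0 and L = 0.136 m.
sinθ₁ = 0/√(0²+0.0225²) = 0.0000; sinθ₂ = 0.136/√(0.136²+0.0225²) = 0.9866.
B = (4π×10⁻⁷ × 0.683) / (4π × 0.0225) × (0.0000 + 0.9866) = 2.99×10⁻⁶ T.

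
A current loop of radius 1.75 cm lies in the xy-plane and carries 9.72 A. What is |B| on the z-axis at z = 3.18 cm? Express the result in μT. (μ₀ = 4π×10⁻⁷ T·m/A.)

B ≈ 39.1 μT

On the axis of a circular loop, B = μ₀IR² / [2(R²+z²)^(3/2)].
R² + z² = (0.0175)² + (0.0318)² = 0.001317 m², and (R²+z²)^(3/2) = 4.78×10⁻⁵ m³.
B = (4π×10⁻⁷ × 9.72 × 0.0003063) / (2 × 4.78×10⁻⁵) = 3.91×10⁻⁵ T.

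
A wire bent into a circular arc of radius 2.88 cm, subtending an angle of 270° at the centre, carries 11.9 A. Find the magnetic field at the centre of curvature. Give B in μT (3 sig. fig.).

The Biot–Savart field of a circular arc at its centre is B = μ₀Iφ/(4πR), with φ = 4.712 rad.
B = (4π×10⁻⁷ × 11.9 × 4.712) / (4π × 0.0288) = 1.95×10⁻⁴ T.

B ≈ 195 μT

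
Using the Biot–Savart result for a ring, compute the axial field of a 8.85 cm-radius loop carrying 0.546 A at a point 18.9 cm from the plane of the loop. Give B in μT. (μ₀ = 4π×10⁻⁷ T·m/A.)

B ≈ 0.296 μT

On the axis of a circular loop, B = μ₀IR² / [2(R²+z²)^(3/2)].
R² + z² = (0.0885)² + (0.189)² = 0.04355 m², and (R²+z²)^(3/2) = 9.09×10⁻³ m³.
B = (4π×10⁻⁷ × 0.546 × 0.007832) / (2 × 9.09×10⁻³) = 2.96×10⁻⁷ T.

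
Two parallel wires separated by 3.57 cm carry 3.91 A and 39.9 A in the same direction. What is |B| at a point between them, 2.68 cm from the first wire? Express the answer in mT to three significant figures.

B ≈ 0.867 mT

Each long wire gives B = μ₀I/(2πd). Distances are d₁ = 0.0268 m and d₂ = 0.0089 m.
B₁ = 2.92×10⁻⁵ T, B₂ = 8.97×10⁻⁴ T.
Between parallel currents the two contributions point in opposite directions, so they subtract. B = |B₁ − B₂| = |2.92×10⁻⁵ − 8.97×10⁻⁴| = 8.67×10⁻⁴ T.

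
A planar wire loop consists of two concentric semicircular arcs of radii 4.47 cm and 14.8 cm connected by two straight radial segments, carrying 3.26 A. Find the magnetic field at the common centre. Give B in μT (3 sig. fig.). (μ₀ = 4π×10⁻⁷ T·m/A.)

B ≈ 16.0 μT

The radial connectors point toward the centre, so dl × r̂ = 0 and they contribute nothing.
Each semicircle gives μ₀I/(4R): inner arc 2.29×10⁻⁵ T, outer arc 6.92×10⁻⁶ T.
The two arcs carry current in opposite angular senses, so their fields oppose: B = |2.29×10⁻⁵ − 6.92×10⁻⁶| = 1.60×10⁻⁵ T.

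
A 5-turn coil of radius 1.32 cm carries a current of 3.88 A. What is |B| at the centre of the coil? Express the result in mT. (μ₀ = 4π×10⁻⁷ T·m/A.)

For an N-turn flat coil, B = Nμ₀I/(2R) with R = 0.0132 m.
B = 5 × 1.85×10⁻⁴ T = 9.23×10⁻⁴ T.

B ≈ 0.923 mT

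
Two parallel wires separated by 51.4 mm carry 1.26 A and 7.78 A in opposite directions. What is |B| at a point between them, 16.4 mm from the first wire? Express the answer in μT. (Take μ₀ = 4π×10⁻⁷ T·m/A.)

Each long wire gives B = μ₀I/(2πd). Distances are d₁ = 0.0164 m and d₂ = 0.035 m.
B₁ = 1.54×10⁻⁵ T, B₂ = 4.45×10⁻⁵ T.
Between antiparallel currents both contributions point the same way, so they add. B = B₁ + B₂ = 1.54×10⁻⁵ + 4.45×10⁻⁵ = 5.98×10⁻⁵ T.

B ≈ 59.8 μT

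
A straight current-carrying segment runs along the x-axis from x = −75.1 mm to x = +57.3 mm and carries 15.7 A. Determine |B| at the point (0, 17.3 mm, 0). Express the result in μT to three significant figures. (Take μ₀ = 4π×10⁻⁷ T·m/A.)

B ≈ 175 μT

For a finite straight segment, B = (μ₀I/4πd)(sinθ₁ + sinθ₂), where θ₁, θ₂ are the angles from the perpendicular to each end.
The perpendicular distance is d = 0.0173 m; the end-offsets along the wire are a = 0.0751 m and b = 0.0573 m.
sinθ₁ = 0.0751/√(0.0751²+0.0173²) = 0.9745; sinθ₂ = 0.0573/√(0.0573²+0.0173²) = 0.9573.
B = (4π×10⁻⁷ × 15.7) / (4π × 0.0173) × (0.9745 + 0.9573) = 1.75×10⁻⁴ T.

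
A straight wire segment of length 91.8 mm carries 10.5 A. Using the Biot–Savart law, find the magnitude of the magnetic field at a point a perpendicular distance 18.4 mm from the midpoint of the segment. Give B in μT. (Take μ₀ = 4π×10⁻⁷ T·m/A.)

For a finite straight segment, B = (μ₀I/4πd)(sinθ₁ + sinθ₂), where θ₁, θ₂ are the angles from the perpendicular to each end.
The perpendicular from the point meets the wire at its midpoint, so each end is L/2 = 0.0459 m away along the wire.
sinθ₁ = 0.0459/√(0.0459²+0.0184²) = 0.9282; sinθ₂ = 0.0459/√(0.0459²+0.0184²) = 0.9282.
B = (4π×10⁻⁷ × 10.5) / (4π × 0.0184) × (0.9282 + 0.9282) = 1.06×10⁻⁴ T.

B ≈ 106 μT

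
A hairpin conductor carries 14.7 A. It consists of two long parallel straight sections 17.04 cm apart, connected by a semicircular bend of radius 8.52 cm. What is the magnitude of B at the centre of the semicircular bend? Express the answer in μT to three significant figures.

B ≈ 88.7 μT

The semicircular arc contributes B_arc = μ₀I·π/(4πR) = μ₀I/(4R) = 5.42×10⁻⁵ T.
Each semi-infinite lead is at perpendicular distance R = 0.0852 m from the centre, with the perpendicular foot at its near end, so it contributes μ₀I/(4πR); both point the same way, together 3.45×10⁻⁵ T.
Arc and leads all point the same direction: B = 5.42×10⁻⁵ + 3.45×10⁻⁵ = 8.87×10⁻⁵ T.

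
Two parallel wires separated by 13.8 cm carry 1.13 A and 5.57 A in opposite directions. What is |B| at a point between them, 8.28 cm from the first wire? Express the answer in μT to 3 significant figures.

Each long wire gives B = μ₀I/(2πd). Distances are d₁ = 0.0828 m and d₂ = 0.0552 m.
B₁ = 2.73×10⁻⁶ T, B₂ = 2.02×10⁻⁵ T.
Between antiparallel currents both contributions point the same way, so they add. B = B₁ + B₂ = 2.73×10⁻⁶ + 2.02×10⁻⁵ = 2.29×10⁻⁵ T.

B ≈ 22.9 μT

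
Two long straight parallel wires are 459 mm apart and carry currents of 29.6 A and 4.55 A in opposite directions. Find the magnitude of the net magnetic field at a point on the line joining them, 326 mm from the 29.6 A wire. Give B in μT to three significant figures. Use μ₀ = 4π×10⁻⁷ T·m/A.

B ≈ 25.0 μT

Each long wire gives B = μ₀I/(2πd). Distances are d₁ = 0.326 m and d₂ = 0.133 m.
B₁ = 1.82×10⁻⁵ T, B₂ = 6.84×10⁻⁶ T.
Between antiparallel currents both contributions point the same way, so they add. B = B₁ + B₂ = 1.82×10⁻⁵ + 6.84×10⁻⁶ = 2.50×10⁻⁵ T.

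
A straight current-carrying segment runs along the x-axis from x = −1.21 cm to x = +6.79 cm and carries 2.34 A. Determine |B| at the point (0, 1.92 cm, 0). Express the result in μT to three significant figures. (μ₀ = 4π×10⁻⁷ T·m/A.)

B ≈ 18.2 μT

For a finite straight segment, B = (μ₀I/4πd)(sinθ₁ + sinθ₂), where θ₁, θ₂ are the angles from the perpendicular to each end.
The perpendicular distance is d = 0.0192 m; the end-offsets along the wire are a = 0.0121 m and b = 0.0679 m.
sinθ₁ = 0.0121/√(0.0121²+0.0192²) = 0.5332; sinθ₂ = 0.0679/√(0.0679²+0.0192²) = 0.9623.
B = (4π×10⁻⁷ × 2.34) / (4π × 0.0192) × (0.5332 + 0.9623) = 1.82×10⁻⁵ T.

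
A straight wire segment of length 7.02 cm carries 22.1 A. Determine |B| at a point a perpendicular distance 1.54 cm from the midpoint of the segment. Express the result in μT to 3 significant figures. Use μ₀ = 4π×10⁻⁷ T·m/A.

For a finite straight segment, B = (μ₀I/4πd)(sinθ₁ + sinθ₂), where θ₁, θ₂ are the angles from the perpendicular to each end.
The perpendicular from the point meets the wire at its midpoint, so each end is L/2 = 0.0351 m away along the wire.
sinθ₁ = 0.0351/√(0.0351²+0.0154²) = 0.9157; sinθ₂ = 0.0351/√(0.0351²+0.0154²) = 0.9157.
B = (4π×10⁻⁷ × 22.1) / (4π × 0.0154) × (0.9157 + 0.9157) = 2.63×10⁻⁴ T.

B ≈ 263 μT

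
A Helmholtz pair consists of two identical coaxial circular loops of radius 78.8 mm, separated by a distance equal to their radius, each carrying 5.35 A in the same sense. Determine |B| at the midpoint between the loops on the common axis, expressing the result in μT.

Each loop contributes B = μ₀IR²/[2(R²+z²)^(3/2)] on the axis, with z measured from that loop.
Loop 1 (z = 0.0394 m): B₁ = 3.05×10⁻⁵ T. Loop 2 (z = 0.0394 m): B₂ = 3.05×10⁻⁵ T.
The fields add: B = B₁ + B₂ = 6.10×10⁻⁵ T.

B ≈ 61.0 μT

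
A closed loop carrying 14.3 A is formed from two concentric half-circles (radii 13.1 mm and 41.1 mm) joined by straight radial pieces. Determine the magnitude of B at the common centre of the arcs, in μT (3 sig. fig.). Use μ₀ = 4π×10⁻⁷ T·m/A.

B ≈ 234 μT

The radial connectors point toward the centre, so dl × r̂ = 0 and they contribute nothing.
Each semicircle gives μ₀I/(4R): inner arc 3.43×10⁻⁴ T, outer arc 1.09×10⁻⁴ T.
The two arcs carry current in opposite angular senses, so their fields oppose: B = |3.43×10⁻⁴ − 1.09×10⁻⁴| = 2.34×10⁻⁴ T.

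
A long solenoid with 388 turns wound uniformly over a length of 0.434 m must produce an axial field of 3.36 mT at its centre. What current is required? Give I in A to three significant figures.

I ≈ 2.99 A

Inside a long solenoid B = μ₀nI with n = 894 m⁻¹, so I = B/(μ₀n).
I = 3.36×10⁻³ / (4π×10⁻⁷ × 894) = 2.99 A.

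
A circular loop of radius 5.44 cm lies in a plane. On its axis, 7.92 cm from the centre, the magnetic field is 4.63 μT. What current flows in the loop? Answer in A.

I ≈ 2.21 A

On the axis of a loop, B = μ₀IR²/[2(R²+z²)^(3/2)], so I = 2B(R²+z²)^(3/2)/(μ₀R²).
R² + z² = 0.002959 + 0.006273 = 0.009232 m²; raised to 3/2 gives 8.87×10⁻⁴ m³.
I = 2 × 4.63×10⁻⁶ × 8.87×10⁻⁴ / (1.26×10⁻⁶ × 0.002959) = 2.21 A.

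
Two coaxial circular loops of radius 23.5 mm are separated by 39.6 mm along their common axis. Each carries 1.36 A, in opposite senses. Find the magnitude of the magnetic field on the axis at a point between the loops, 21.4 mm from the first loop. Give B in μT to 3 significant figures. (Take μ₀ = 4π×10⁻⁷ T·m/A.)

B ≈ 3.27 μT

Each loop contributes B = μ₀IR²/[2(R²+z²)^(3/2)] on the axis, with z measured from that loop.
Loop 1 (z = 0.0214 m): B₁ = 1.47×10⁻⁵ T. Loop 2 (z = 0.0182 m): B₂ = 1.80×10⁻⁵ T.
The fields oppose: B = |B₁ − B₂| = 3.27×10⁻⁶ T.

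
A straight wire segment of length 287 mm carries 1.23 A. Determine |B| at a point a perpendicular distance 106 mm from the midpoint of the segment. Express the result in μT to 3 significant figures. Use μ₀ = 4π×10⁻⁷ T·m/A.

For a finite straight segment, B = (μ₀I/4πd)(sinθ₁ + sinθ₂), where θ₁, θ₂ are the angles from the perpendicular to each end.
The perpendicular from the point meets the wire at its midpoint, so each end is L/2 = 0.1435 m away along the wire.
sinθ₁ = 0.1435/√(0.1435²+0.106²) = 0.8044; sinθ₂ = 0.1435/√(0.1435²+0.106²) = 0.8044.
B = (4π×10⁻⁷ × 1.23) / (4π × 0.106) × (0.8044 + 0.8044) = 1.87×10⁻⁶ T.

B ≈ 1.87 μT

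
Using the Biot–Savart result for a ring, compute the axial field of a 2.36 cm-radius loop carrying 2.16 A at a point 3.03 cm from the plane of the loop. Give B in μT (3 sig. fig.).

B ≈ 13.3 μT

On the axis of a circular loop, B = μ₀IR² / [2(R²+z²)^(3/2)].
R² + z² = (0.0236)² + (0.0303)² = 0.001475 m², and (R²+z²)^(3/2) = 5.67×10⁻⁵ m³.
B = (4π×10⁻⁷ × 2.16 × 0.000557) / (2 × 5.67×10⁻⁵) = 1.33×10⁻⁵ T.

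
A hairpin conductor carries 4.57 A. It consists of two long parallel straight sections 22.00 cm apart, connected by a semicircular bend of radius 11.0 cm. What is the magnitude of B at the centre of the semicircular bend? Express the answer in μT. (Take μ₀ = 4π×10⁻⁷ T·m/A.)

B ≈ 21.4 μT

The semicircular arc contributes B_arc = μ₀I·π/(4πR) = μ₀I/(4R) = 1.31×10⁻⁵ T.
Each semi-infinite lead is at perpendicular distance R = 0.11 m from the centre, with the perpendicular foot at its near end, so it contributes μ₀I/(4πR); both point the same way, together 8.31×10⁻⁶ T.
Arc and leads all point the same direction: B = 1.31×10⁻⁵ + 8.31×10⁻⁶ = 2.14×10⁻⁵ T.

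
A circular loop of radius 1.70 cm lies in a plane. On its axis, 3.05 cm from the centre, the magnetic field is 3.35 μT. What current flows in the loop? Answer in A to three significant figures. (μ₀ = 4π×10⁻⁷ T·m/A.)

On the axis of a loop, B = μ₀IR²/[2(R²+z²)^(3/2)], so I = 2B(R²+z²)^(3/2)/(μ₀R²).
R² + z² = 0.000289 + 0.0009302 = 0.001219 m²; raised to 3/2 gives 4.26×10⁻⁵ m³.
I = 2 × 3.35×10⁻⁶ × 4.26×10⁻⁵ / (1.26×10⁻⁶ × 0.000289) = 0.785 A.

I ≈ 0.785 A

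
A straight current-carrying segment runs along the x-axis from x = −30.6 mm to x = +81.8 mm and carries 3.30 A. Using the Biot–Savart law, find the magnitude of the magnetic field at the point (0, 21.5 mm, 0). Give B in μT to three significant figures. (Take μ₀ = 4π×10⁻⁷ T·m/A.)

B ≈ 27.4 μT

For a finite straight segment, B = (μ₀I/4πd)(sinθ₁ + sinθ₂), where θ₁, θ₂ are the angles from the perpendicular to each end.
The perpendicular distance is d = 0.0215 m; the end-offsets along the wire are a = 0.0306 m and b = 0.0818 m.
sinθ₁ = 0.0306/√(0.0306²+0.0215²) = 0.8182; sinθ₂ = 0.0818/√(0.0818²+0.0215²) = 0.9672.
B = (4π×10⁻⁷ × 3.30) / (4π × 0.0215) × (0.8182 + 0.9672) = 2.74×10⁻⁵ T.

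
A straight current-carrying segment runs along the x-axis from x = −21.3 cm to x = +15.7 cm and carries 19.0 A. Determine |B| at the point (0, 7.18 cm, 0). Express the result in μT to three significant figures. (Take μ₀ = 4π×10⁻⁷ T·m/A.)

For a finite straight segment, B = (μ₀I/4πd)(sinθ₁ + sinθ₂), where θ₁, θ₂ are the angles from the perpendicular to each end.
The perpendicular distance is d = 0.0718 m; the end-offsets along the wire are a = 0.213 m and b = 0.157 m.
sinθ₁ = 0.213/√(0.213²+0.0718²) = 0.9476; sinθ₂ = 0.157/√(0.157²+0.0718²) = 0.9094.
B = (4π×10⁻⁷ × 19.0) / (4π × 0.0718) × (0.9476 + 0.9094) = 4.91×10⁻⁵ T.

B ≈ 49.1 μT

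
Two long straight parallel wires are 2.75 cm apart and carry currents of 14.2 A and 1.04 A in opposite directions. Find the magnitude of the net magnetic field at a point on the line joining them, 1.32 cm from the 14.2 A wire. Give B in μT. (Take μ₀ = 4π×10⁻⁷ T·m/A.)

B ≈ 230 μT

Each long wire gives B = μ₀I/(2πd). Distances are d₁ = 0.0132 m and d₂ = 0.0143 m.
B₁ = 2.15×10⁻⁴ T, B₂ = 1.45×10⁻⁵ T.
Between antiparallel currents both contributions point the same way, so they add. B = B₁ + B₂ = 2.15×10⁻⁴ + 1.45×10⁻⁵ = 2.30×10⁻⁴ T.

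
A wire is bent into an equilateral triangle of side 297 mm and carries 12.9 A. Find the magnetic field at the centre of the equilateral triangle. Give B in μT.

Each side is a finite straight segment at perpendicular distance d = a/(2 tan(π/3)) = 0.08574 m from the centre, with end-angles ±π/3.
One side contributes B₁ = (μ₀I/4πd)·2 sin(π/3) = 2.61×10⁻⁵ T.
All 3 sides add in the same direction: B = 3 × 2.61×10⁻⁵ = 7.82×10⁻⁵ T.

B ≈ 78.2 μT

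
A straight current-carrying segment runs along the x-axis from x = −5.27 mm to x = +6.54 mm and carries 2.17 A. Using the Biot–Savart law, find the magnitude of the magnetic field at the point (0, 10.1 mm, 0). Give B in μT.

For a finite straight segment, B = (μ₀I/4πd)(sinθ₁ + sinθ₂), where θ₁, θ₂ are the angles from the perpendicular to each end.
The perpendicular distance is d = 0.0101 m; the end-offsets along the wire are a = 0.00527 m and b = 0.00654 m.
sinθ₁ = 0.00527/√(0.00527²+0.0101²) = 0.4626; sinθ₂ = 0.00654/√(0.00654²+0.0101²) = 0.5435.
B = (4π×10⁻⁷ × 2.17) / (4π × 0.0101) × (0.4626 + 0.5435) = 2.16×10⁻⁵ T.

B ≈ 21.6 μT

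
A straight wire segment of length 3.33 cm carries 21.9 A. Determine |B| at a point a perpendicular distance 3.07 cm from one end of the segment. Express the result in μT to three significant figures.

For a finite straight segment, B = (μ₀I/4πd)(sinθ₁ + sinθ₂), where θ₁, θ₂ are the angles from the perpendicular to each end.
The perpendicular foot is at one end, so the two end-offsets along the wire are 0 and L = 0.0333 m.
sinθ₁ = 0/√(0²+0.0307²) = 0.0000; sinθ₂ = 0.0333/√(0.0333²+0.0307²) = 0.7352.
B = (4π×10⁻⁷ × 21.9) / (4π × 0.0307) × (0.0000 + 0.7352) = 5.24×10⁻⁵ T.

B ≈ 52.4 μT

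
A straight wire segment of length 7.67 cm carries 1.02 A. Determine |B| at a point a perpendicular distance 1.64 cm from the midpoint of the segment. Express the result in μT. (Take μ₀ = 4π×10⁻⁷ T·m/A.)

B ≈ 11.4 μT

For a finite straight segment, B = (μ₀I/4πd)(sinθ₁ + sinθ₂), where θ₁, θ₂ are the angles from the perpendicular to each end.
The perpendicular from the point meets the wire at its midpoint, so each end is L/2 = 0.03835 m away along the wire.
sinθ₁ = 0.03835/√(0.03835²+0.0164²) = 0.9195; sinθ₂ = 0.03835/√(0.03835²+0.0164²) = 0.9195.
B = (4π×10⁻⁷ × 1.02) / (4π × 0.0164) × (0.9195 + 0.9195) = 1.14×10⁻⁵ T.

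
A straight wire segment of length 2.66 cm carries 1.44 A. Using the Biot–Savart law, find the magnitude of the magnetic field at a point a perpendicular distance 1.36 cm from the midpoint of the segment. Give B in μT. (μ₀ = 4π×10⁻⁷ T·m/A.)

For a finite straight segment, B = (μ₀I/4πd)(sinθ₁ + sinθ₂), where θ₁, θ₂ are the angles from the perpendicular to each end.
The perpendicular from the point meets the wire at its midpoint, so each end is L/2 = 0.0133 m away along the wire.
sinθ₁ = 0.0133/√(0.0133²+0.0136²) = 0.6992; sinθ₂ = 0.0133/√(0.0133²+0.0136²) = 0.6992.
B = (4π×10⁻⁷ × 1.44) / (4π × 0.0136) × (0.6992 + 0.6992) = 1.48×10⁻⁵ T.

B ≈ 14.8 μT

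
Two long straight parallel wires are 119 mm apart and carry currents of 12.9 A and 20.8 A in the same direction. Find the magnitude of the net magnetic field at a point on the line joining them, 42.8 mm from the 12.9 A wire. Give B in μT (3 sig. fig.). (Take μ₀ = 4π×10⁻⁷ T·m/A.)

B ≈ 5.69 μT

Each long wire gives B = μ₀I/(2πd). Distances are d₁ = 0.0428 m and d₂ = 0.0762 m.
B₁ = 6.03×10⁻⁵ T, B₂ = 5.46×10⁻⁵ T.
Between parallel currents the two contributions point in opposite directions, so they subtract. B = |B₁ − B₂| = |6.03×10⁻⁵ − 5.46×10⁻⁵| = 5.69×10⁻⁶ T.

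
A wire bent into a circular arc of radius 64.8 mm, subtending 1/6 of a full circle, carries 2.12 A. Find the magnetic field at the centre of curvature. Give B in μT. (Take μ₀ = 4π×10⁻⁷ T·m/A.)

B ≈ 3.43 μT

The Biot–Savart field of a circular arc at its centre is B = μ₀Iφ/(4πR), with φ = 1.047 rad.
B = (4π×10⁻⁷ × 2.12 × 1.047) / (4π × 0.0648) = 3.43×10⁻⁶ T.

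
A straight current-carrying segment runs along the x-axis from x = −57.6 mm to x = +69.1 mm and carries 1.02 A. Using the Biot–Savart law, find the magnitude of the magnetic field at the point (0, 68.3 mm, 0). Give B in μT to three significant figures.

For a finite straight segment, B = (μ₀I/4πd)(sinθ₁ + sinθ₂), where θ₁, θ₂ are the angles from the perpendicular to each end.
The perpendicular distance is d = 0.0683 m; the end-offsets along the wire are a = 0.0576 m and b = 0.0691 m.
sinθ₁ = 0.0576/√(0.0576²+0.0683²) = 0.6447; sinθ₂ = 0.0691/√(0.0691²+0.0683²) = 0.7112.
B = (4π×10⁻⁷ × 1.02) / (4π × 0.0683) × (0.6447 + 0.7112) = 2.02×10⁻⁶ T.

B ≈ 2.02 μT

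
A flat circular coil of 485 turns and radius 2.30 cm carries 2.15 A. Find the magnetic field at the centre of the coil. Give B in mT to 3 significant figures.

B ≈ 28.5 mT

For an N-turn flat coil, B = Nμ₀I/(2R) with R = 0.023 m.
B = 485 × 5.87×10⁻⁵ T = 2.85×10⁻² T.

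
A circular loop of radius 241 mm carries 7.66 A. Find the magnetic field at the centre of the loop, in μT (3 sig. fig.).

B ≈ 20.0 μT

At the centre of a circular loop the Biot–Savart law gives B = μ₀I/(2R).
B = (4π×10⁻⁷ × 7.66) / (2 × 0.241) = 2.00×10⁻⁵ T.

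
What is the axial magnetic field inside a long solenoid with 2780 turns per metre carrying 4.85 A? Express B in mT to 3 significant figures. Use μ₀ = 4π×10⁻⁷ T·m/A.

Inside a long solenoid, B = μ₀nI with n = 2780 turns/m.
B = 4π×10⁻⁷ × 2780 × 4.85 = 1.69×10⁻² T.

B ≈ 16.9 mT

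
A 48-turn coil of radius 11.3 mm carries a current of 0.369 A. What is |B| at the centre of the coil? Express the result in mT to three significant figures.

B ≈ 0.985 mT

For an N-turn flat coil, B = Nμ₀I/(2R) with R = 0.0113 m.
B = 48 × 2.05×10⁻⁵ T = 9.85×10⁻⁴ T.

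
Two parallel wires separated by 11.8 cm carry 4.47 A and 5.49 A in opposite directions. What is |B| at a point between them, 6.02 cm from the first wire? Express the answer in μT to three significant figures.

B ≈ 33.8 μT

Each long wire gives B = μ₀I/(2πd). Distances are d₁ = 0.0602 m and d₂ = 0.0578 m.
B₁ = 1.49×10⁻⁵ T, B₂ = 1.90×10⁻⁵ T.
Between antiparallel currents both contributions point the same way, so they add. B = B₁ + B₂ = 1.49×10⁻⁵ + 1.90×10⁻⁵ = 3.38×10⁻⁵ T.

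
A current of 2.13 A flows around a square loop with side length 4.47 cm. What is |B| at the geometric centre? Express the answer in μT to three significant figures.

Each side is a finite straight segment at perpendicular distance d = a/(2 tan(π/4)) = 0.02235 m from the centre, with end-angles ±π/4.
One side contributes B₁ = (μ₀I/4πd)·2 sin(π/4) = 1.35×10⁻⁵ T.
All 4 sides add in the same direction: B = 4 × 1.35×10⁻⁵ = 5.39×10⁻⁵ T.

B ≈ 53.9 μT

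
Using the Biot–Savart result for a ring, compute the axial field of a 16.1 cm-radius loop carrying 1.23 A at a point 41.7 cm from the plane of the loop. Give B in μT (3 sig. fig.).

B ≈ 0.224 μT

On the axis of a circular loop, B = μ₀IR² / [2(R²+z²)^(3/2)].
R² + z² = (0.161)² + (0.417)² = 0.1998 m², and (R²+z²)^(3/2) = 8.93×10⁻² m³.
B = (4π×10⁻⁷ × 1.23 × 0.02592) / (2 × 8.93×10⁻²) = 2.24×10⁻⁷ T.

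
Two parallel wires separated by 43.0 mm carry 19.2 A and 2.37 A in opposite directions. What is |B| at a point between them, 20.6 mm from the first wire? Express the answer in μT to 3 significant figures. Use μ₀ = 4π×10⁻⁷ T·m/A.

Each long wire gives B = μ₀I/(2πd). Distances are d₁ = 0.0206 m and d₂ = 0.0224 m.
B₁ = 1.86×10⁻⁴ T, B₂ = 2.12×10⁻⁵ T.
Between antiparallel currents both contributions point the same way, so they add. B = B₁ + B₂ = 1.86×10⁻⁴ + 2.12×10⁻⁵ = 2.08×10⁻⁴ T.

B ≈ 208 μT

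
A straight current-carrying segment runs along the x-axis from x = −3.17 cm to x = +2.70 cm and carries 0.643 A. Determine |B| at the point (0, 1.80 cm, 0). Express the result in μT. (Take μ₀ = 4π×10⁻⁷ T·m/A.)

B ≈ 6.08 μT

For a finite straight segment, B = (μ₀I/4πd)(sinθ₁ + sinθ₂), where θ₁, θ₂ are the angles from the perpendicular to each end.
The perpendicular distance is d = 0.018 m; the end-offsets along the wire are a = 0.0317 m and b = 0.027 m.
sinθ₁ = 0.0317/√(0.0317²+0.018²) = 0.8696; sinθ₂ = 0.027/√(0.027²+0.018²) = 0.8321.
B = (4π×10⁻⁷ × 0.643) / (4π × 0.018) × (0.8696 + 0.8321) = 6.08×10⁻⁶ T.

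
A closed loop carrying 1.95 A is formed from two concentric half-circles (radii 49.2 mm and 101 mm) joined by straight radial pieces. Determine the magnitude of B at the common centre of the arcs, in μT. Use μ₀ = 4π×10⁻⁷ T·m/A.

The radial connectors point toward the centre, so dl × r̂ = 0 and they contribute nothing.
Each semicircle gives μ₀I/(4R): inner arc 1.25×10⁻⁵ T, outer arc 6.07×10⁻⁶ T.
The two arcs carry current in opposite angular senses, so their fields oppose: B = |1.25×10⁻⁵ − 6.07×10⁻⁶| = 6.39×10⁻⁶ T.

B ≈ 6.39 μT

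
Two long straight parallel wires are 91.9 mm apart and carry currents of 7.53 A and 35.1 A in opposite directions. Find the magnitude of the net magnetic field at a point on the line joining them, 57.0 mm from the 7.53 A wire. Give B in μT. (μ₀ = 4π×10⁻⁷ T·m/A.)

B ≈ 228 μT

Each long wire gives B = μ₀I/(2πd). Distances are d₁ = 0.057 m and d₂ = 0.0349 m.
B₁ = 2.64×10⁻⁵ T, B₂ = 2.01×10⁻⁴ T.
Between antiparallel currents both contributions point the same way, so they add. B = B₁ + B₂ = 2.64×10⁻⁵ + 2.01×10⁻⁴ = 2.28×10⁻⁴ T.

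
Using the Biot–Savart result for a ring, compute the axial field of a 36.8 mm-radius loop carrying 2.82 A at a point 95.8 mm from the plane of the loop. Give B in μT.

B ≈ 2.22 μT

On the axis of a circular loop, B = μ₀IR² / [2(R²+z²)^(3/2)].
R² + z² = (0.0368)² + (0.0958)² = 0.01053 m², and (R²+z²)^(3/2) = 1.08×10⁻³ m³.
B = (4π×10⁻⁷ × 2.82 × 0.001354) / (2 × 1.08×10⁻³) = 2.22×10⁻⁶ T.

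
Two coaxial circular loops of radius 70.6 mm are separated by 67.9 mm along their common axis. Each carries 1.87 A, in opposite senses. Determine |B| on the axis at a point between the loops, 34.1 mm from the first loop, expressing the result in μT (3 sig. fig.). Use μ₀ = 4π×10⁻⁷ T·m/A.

B ≈ 0.0606 μT

Each loop contributes B = μ₀IR²/[2(R²+z²)^(3/2)] on the axis, with z measured from that loop.
Loop 1 (z = 0.0341 m): B₁ = 1.22×10⁻⁵ T. Loop 2 (z = 0.0338 m): B₂ = 1.22×10⁻⁵ T.
The fields oppose: B = |B₁ − B₂| = 6.06×10⁻⁸ T.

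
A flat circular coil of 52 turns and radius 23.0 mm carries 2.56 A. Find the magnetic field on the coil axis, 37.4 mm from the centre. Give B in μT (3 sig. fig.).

B ≈ 523 μT

For an N-turn flat coil, B = Nμ₀IR²/[2(R²+z²)^(3/2)] with R = 0.023 m, z = 0.0374 m.
B = 52 × 1.01×10⁻⁵ T = 5.23×10⁻⁴ T.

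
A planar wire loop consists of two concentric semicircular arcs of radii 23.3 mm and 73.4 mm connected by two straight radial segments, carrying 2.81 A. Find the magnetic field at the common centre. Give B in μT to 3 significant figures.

The radial connectors point toward the centre, so dl × r̂ = 0 and they contribute nothing.
Each semicircle gives μ₀I/(4R): inner arc 3.79×10⁻⁵ T, outer arc 1.20×10⁻⁵ T.
The two arcs carry current in opposite angular senses, so their fields oppose: B = |3.79×10⁻⁵ − 1.20×10⁻⁵| = 2.59×10⁻⁵ T.

B ≈ 25.9 μT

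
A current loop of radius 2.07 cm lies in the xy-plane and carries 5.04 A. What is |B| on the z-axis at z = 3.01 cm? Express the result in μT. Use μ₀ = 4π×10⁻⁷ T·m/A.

B ≈ 27.8 μT

On the axis of a circular loop, B = μ₀IR² / [2(R²+z²)^(3/2)].
R² + z² = (0.0207)² + (0.0301)² = 0.001334 m², and (R²+z²)^(3/2) = 4.88×10⁻⁵ m³.
B = (4π×10⁻⁷ × 5.04 × 0.0004285) / (2 × 4.88×10⁻⁵) = 2.78×10⁻⁵ T.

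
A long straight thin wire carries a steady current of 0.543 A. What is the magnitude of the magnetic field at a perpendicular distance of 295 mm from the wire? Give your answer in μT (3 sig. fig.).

B ≈ 0.368 μT

For an infinitely long straight wire, B = μ₀I/(2πd).
B = (4π×10⁻⁷ × 0.543) / (2π × 0.295) = 3.68×10⁻⁷ T.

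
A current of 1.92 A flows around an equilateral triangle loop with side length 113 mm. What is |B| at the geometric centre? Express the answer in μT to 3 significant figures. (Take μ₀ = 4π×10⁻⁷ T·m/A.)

B ≈ 30.6 μT

Each side is a finite straight segment at perpendicular distance d = a/(2 tan(π/3)) = 0.03262 m from the centre, with end-angles ±π/3.
One side contributes B₁ = (μ₀I/4πd)·2 sin(π/3) = 1.02×10⁻⁵ T.
All 3 sides add in the same direction: B = 3 × 1.02×10⁻⁵ = 3.06×10⁻⁵ T.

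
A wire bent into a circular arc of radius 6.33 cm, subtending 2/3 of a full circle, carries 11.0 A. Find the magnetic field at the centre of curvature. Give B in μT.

The Biot–Savart field of a circular arc at its centre is B = μ₀Iφ/(4πR), with φ = 4.189 rad.
B = (4π×10⁻⁷ × 11.0 × 4.189) / (4π × 0.0633) = 7.28×10⁻⁵ T.

B ≈ 72.8 μT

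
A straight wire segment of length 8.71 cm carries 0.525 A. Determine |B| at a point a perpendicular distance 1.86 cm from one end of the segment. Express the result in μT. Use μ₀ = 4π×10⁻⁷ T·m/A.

For a finite straight segment, B = (μ₀I/4πd)(sinθ₁ + sinθ₂), where θ₁, θ₂ are the angles from the perpendicular to each end.
The perpendicular foot is at one end, so the two end-offsets along the wire are 0 and L = 0.0871 m.
sinθ₁ = 0/√(0²+0.0186²) = 0.0000; sinθ₂ = 0.0871/√(0.0871²+0.0186²) = 0.9780.
B = (4π×10⁻⁷ × 0.525) / (4π × 0.0186) × (0.0000 + 0.9780) = 2.76×10⁻⁶ T.

B ≈ 2.76 μT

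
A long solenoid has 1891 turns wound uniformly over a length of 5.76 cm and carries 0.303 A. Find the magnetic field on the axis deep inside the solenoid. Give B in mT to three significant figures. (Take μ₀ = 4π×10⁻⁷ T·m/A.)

Inside a long solenoid, B = μ₀nI with n = 3.283×10⁴ turns/m.
B = 4π×10⁻⁷ × 3.283×10⁴ × 0.303 = 1.25×10⁻² T.

B ≈ 12.5 mT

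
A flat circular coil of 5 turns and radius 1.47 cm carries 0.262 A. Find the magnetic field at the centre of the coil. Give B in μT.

B ≈ 56.0 μT

For an N-turn flat coil, B = Nμ₀I/(2R) with R = 0.0147 m.
B = 5 × 1.12×10⁻⁵ T = 5.60×10⁻⁵ T.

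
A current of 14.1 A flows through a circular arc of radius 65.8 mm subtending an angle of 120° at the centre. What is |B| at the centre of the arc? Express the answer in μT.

B ≈ 44.9 μT

The Biot–Savart field of a circular arc at its centre is B = μ₀Iφ/(4πR), with φ = 2.094 rad.
B = (4π×10⁻⁷ × 14.1 × 2.094) / (4π × 0.0658) = 4.49×10⁻⁵ T.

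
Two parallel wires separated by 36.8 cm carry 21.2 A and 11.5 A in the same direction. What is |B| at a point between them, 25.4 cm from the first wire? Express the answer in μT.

B ≈ 3.48 μT

Each long wire gives B = μ₀I/(2πd). Distances are d₁ = 0.254 m and d₂ = 0.114 m.
B₁ = 1.67×10⁻⁵ T, B₂ = 2.02×10⁻⁵ T.
Between parallel currents the two contributions point in opposite directions, so they subtract. B = |B₁ − B₂| = |1.67×10⁻⁵ − 2.02×10⁻⁵| = 3.48×10⁻⁶ T.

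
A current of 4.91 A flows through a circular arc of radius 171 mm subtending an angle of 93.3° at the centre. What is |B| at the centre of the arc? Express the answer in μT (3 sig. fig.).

The Biot–Savart field of a circular arc at its centre is B = μ₀Iφ/(4πR), with φ = 1.628 rad.
B = (4π×10⁻⁷ × 4.91 × 1.628) / (4π × 0.171) = 4.68×10⁻⁶ T.

B ≈ 4.68 μT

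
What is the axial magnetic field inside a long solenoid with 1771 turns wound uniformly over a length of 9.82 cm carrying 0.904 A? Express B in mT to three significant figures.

B ≈ 20.5 mT

Inside a long solenoid, B = μ₀nI with n = 1.803×10⁴ turns/m.
B = 4π×10⁻⁷ × 1.803×10⁴ × 0.904 = 2.05×10⁻² T.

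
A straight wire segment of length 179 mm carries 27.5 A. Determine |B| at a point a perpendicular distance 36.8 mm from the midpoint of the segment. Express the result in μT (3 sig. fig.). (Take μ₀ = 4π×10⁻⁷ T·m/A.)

B ≈ 138 μT

For a finite straight segment, B = (μ₀I/4πd)(sinθ₁ + sinθ₂), where θ₁, θ₂ are the angles from the perpendicular to each end.
The perpendicular from the point meets the wire at its midpoint, so each end is L/2 = 0.0895 m away along the wire.
sinθ₁ = 0.0895/√(0.0895²+0.0368²) = 0.9249; sinθ₂ = 0.0895/√(0.0895²+0.0368²) = 0.9249.
B = (4π×10⁻⁷ × 27.5) / (4π × 0.0368) × (0.9249 + 0.9249) = 1.38×10⁻⁴ T.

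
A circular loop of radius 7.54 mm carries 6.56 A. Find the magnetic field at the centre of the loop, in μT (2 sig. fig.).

B ≈ 550 μT

At the centre of a circular loop the Biot–Savart law gives B = μ₀I/(2R).
B = (4π×10⁻⁷ × 6.56) / (2 × 0.00754) = 5.47×10⁻⁴ T.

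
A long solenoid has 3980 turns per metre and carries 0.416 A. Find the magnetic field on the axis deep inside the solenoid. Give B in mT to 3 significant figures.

B ≈ 2.08 mT

Inside a long solenoid, B = μ₀nI with n = 3980 turns/m.
B = 4π×10⁻⁷ × 3980 × 0.416 = 2.08×10⁻³ T.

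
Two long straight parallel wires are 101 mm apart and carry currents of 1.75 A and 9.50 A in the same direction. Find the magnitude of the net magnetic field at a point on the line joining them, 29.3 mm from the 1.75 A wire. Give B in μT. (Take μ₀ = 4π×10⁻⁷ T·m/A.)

Each long wire gives B = μ₀I/(2πd). Distances are d₁ = 0.0293 m and d₂ = 0.0717 m.
B₁ = 1.19×10⁻⁵ T, B₂ = 2.65×10⁻⁵ T.
Between parallel currents the two contributions point in opposite directions, so they subtract. B = |B₁ − B₂| = |1.19×10⁻⁵ − 2.65×10⁻⁵| = 1.46×10⁻⁵ T.

B ≈ 14.6 μT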